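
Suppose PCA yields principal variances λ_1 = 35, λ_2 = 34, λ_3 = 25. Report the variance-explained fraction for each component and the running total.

Step 1 — total variance = trace(Sigma) = Σ λ_i = 35 + 34 + 25 = 94.

Step 2 — fraction explained by component i = λ_i / Σ λ:
  PC1: 35/94 = 0.3723
  PC2: 34/94 = 0.3617
  PC3: 25/94 = 0.266

Step 3 — cumulative fraction after k components = (λ_1 + ... + λ_k) / Σ λ:
  k = 1: 35/94 = 0.3723
  k = 2: (35 + 34)/94 = 69/94 = 0.734
  k = 3: (35 + 34 + 25)/94 = 94/94 = 1

Summary (fraction, with percent):

explained: PC1 0.3723 (37.23%), PC2 0.3617 (36.17%), PC3 0.266 (26.6%);  cumulative: 0.3723, 0.734, 1


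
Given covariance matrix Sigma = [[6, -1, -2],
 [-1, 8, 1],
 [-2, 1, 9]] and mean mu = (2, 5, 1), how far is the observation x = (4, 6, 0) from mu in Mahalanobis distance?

Step 1 — centre the observation: (x - mu) = (2, 1, -1).

Step 2 — invert Sigma (cofactor / det for 3×3, or solve directly):
  Sigma^{-1} = [[0.1825, 0.018, 0.0386],
 [0.018, 0.1285, -0.0103],
 [0.0386, -0.0103, 0.1208]].

Step 3 — form the quadratic (x - mu)^T · Sigma^{-1} · (x - mu):
  Sigma^{-1} · (x - mu) = (0.3445, 0.1748, -0.054).
  (x - mu)^T · [Sigma^{-1} · (x - mu)] = (2)·(0.3445) + (1)·(0.1748) + (-1)·(-0.054) = 0.9177.

Step 4 — take square root: d = √(0.9177) ≈ 0.958.

d(x, mu) = √(0.9177) ≈ 0.958


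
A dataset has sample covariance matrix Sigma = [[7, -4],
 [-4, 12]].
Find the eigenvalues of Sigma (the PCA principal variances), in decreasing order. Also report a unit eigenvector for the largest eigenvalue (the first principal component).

Step 1 — characteristic polynomial of 2×2 Sigma:
  det(Sigma - λI) = λ² - trace · λ + det = 0.
  trace = 7 + 12 = 19, det = 7·12 - (-4)² = 68.
Step 2 — discriminant:
  Δ = trace² - 4·det = 361 - 272 = 89.
Step 3 — eigenvalues:
  λ = (trace ± √Δ)/2 = (19 ± 9.434)/2,
  λ_1 = 14.217,  λ_2 = 4.783.

Step 4 — unit eigenvector for λ_1: solve (Sigma - λ_1 I)v = 0. First row:
  (7 - 14.217)·v_x + (-4)·v_y = 0, i.e. (-7.217)·v_x + (-4)·v_y = 0,
  so v ∝ (b, λ_1 - a) = (-4, 7.217); multiply by -1 so the first entry is positive: u = (4, -7.217).
  ||u|| = √((4)² + (-7.217)²) = √(68.085) ≈ 8.2514,
  v_1 = u/||u|| ≈ (0.4848, -0.8746) (||v_1|| = 1).

λ_1 = 14.217,  λ_2 = 4.783;  v_1 ≈ (0.4848, -0.8746)


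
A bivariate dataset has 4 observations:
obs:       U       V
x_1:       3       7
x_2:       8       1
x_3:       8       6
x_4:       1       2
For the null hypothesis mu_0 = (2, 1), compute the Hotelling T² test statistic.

Step 1 — sample mean vector:
  mean(U) = (3 + 8 + 8 + 1) / 4 = 20/4 = 5
  mean(V) = (7 + 1 + 6 + 2) / 4 = 16/4 = 4
  x̄ = (5, 4),  deviation x̄ - mu_0 = (5, 4) - (2, 1) = (3, 3).

Step 2 — sample covariance matrix, S[i,j] = (1/(n-1)) · Σ_k (x_{k,i} - mean_i) · (x_{k,j} - mean_j), divisor n-1 = 3:
  S[U,U] = ((-2)·(-2) + (3)·(3) + (3)·(3) + (-4)·(-4)) / 3 = 38/3 = 12.6667
  S[U,V] = ((-2)·(3) + (3)·(-3) + (3)·(2) + (-4)·(-2)) / 3 = -1/3 = -0.3333
  S[V,V] = ((3)·(3) + (-3)·(-3) + (2)·(2) + (-2)·(-2)) / 3 = 26/3 = 8.6667
  S = [[12.6667, -0.3333],
 [-0.3333, 8.6667]].

Step 3 — invert S. det(S) = 12.6667·8.6667 - (-0.3333)² = 109.6667.
  S^{-1} = (1/det) · [[d, -b], [-b, a]] = [[0.079, 0.003],
 [0.003, 0.1155]].

Step 4 — quadratic form (x̄ - mu_0)^T · S^{-1} · (x̄ - mu_0):
  S^{-1} · (x̄ - mu_0) = (0.2462, 0.3556),
  (x̄ - mu_0)^T · [...] = (3)·(0.2462) + (3)·(0.3556) = 1.8055.

Step 5 — scale by n: T² = 4 · 1.8055 = 7.2219.

T² ≈ 7.2219


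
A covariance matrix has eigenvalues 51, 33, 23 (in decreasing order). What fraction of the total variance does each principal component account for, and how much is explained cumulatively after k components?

Step 1 — total variance = trace(Sigma) = Σ λ_i = 51 + 33 + 23 = 107.

Step 2 — fraction explained by component i = λ_i / Σ λ:
  PC1: 51/107 = 0.4766
  PC2: 33/107 = 0.3084
  PC3: 23/107 = 0.215

Step 3 — cumulative fraction after k components = (λ_1 + ... + λ_k) / Σ λ:
  k = 1: 51/107 = 0.4766
  k = 2: (51 + 33)/107 = 84/107 = 0.785
  k = 3: (51 + 33 + 23)/107 = 107/107 = 1

Summary (fraction, with percent):

explained: PC1 0.4766 (47.66%), PC2 0.3084 (30.84%), PC3 0.215 (21.5%);  cumulative: 0.4766, 0.785, 1


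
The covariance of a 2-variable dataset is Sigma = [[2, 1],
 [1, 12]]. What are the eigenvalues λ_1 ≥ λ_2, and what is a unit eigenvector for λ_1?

Step 1 — characteristic polynomial of 2×2 Sigma:
  det(Sigma - λI) = λ² - trace · λ + det = 0.
  trace = 2 + 12 = 14, det = 2·12 - (1)² = 23.
Step 2 — discriminant:
  Δ = trace² - 4·det = 196 - 92 = 104.
Step 3 — eigenvalues:
  λ = (trace ± √Δ)/2 = (14 ± 10.198)/2,
  λ_1 = 12.099,  λ_2 = 1.901.

Step 4 — unit eigenvector for λ_1: solve (Sigma - λ_1 I)v = 0. First row:
  (2 - 12.099)·v_x + (1)·v_y = 0, i.e. (-10.099)·v_x + (1)·v_y = 0,
  so v ∝ (b, λ_1 - a) = (1, 10.099) = u.
  ||u|| = √((1)² + (10.099)²) = √(102.9902) ≈ 10.1484,
  v_1 = u/||u|| ≈ (0.0985, 0.9951) (||v_1|| = 1).

λ_1 = 12.099,  λ_2 = 1.901;  v_1 ≈ (0.0985, 0.9951)


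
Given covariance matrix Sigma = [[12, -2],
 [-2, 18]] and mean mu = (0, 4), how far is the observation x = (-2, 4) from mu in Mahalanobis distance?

Step 1 — centre the observation: (x - mu) = (-2, 0).

Step 2 — invert Sigma. det(Sigma) = 12·18 - (-2)² = 212.
  Sigma^{-1} = (1/det) · [[d, -b], [-b, a]] = [[0.0849, 0.0094],
 [0.0094, 0.0566]].

Step 3 — form the quadratic (x - mu)^T · Sigma^{-1} · (x - mu):
  Sigma^{-1} · (x - mu) = (-0.1698, -0.0189).
  (x - mu)^T · [Sigma^{-1} · (x - mu)] = (-2)·(-0.1698) + (0)·(-0.0189) = 0.3396.

Step 4 — take square root: d = √(0.3396) ≈ 0.5828.

d(x, mu) = √(0.3396) ≈ 0.5828


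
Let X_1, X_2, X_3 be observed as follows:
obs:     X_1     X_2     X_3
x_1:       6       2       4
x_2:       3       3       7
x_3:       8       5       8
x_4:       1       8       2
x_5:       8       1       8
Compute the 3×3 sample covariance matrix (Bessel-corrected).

Step 1 — column means:
  mean(X_1) = (6 + 3 + 8 + 1 + 8) / 5 = 26/5 = 5.2
  mean(X_2) = (2 + 3 + 5 + 8 + 1) / 5 = 19/5 = 3.8
  mean(X_3) = (4 + 7 + 8 + 2 + 8) / 5 = 29/5 = 5.8

Step 2 — sample covariance S[i,j] = (1/(n-1)) · Σ_k (x_{k,i} - mean_i) · (x_{k,j} - mean_j), with n-1 = 4.
  S[X_1,X_1] = ((0.8)·(0.8) + (-2.2)·(-2.2) + (2.8)·(2.8) + (-4.2)·(-4.2) + (2.8)·(2.8)) / 4 = 38.8/4 = 9.7
  S[X_1,X_2] = ((0.8)·(-1.8) + (-2.2)·(-0.8) + (2.8)·(1.2) + (-4.2)·(4.2) + (2.8)·(-2.8)) / 4 = -21.8/4 = -5.45
  S[X_1,X_3] = ((0.8)·(-1.8) + (-2.2)·(1.2) + (2.8)·(2.2) + (-4.2)·(-3.8) + (2.8)·(2.2)) / 4 = 24.2/4 = 6.05
  S[X_2,X_2] = ((-1.8)·(-1.8) + (-0.8)·(-0.8) + (1.2)·(1.2) + (4.2)·(4.2) + (-2.8)·(-2.8)) / 4 = 30.8/4 = 7.7
  S[X_2,X_3] = ((-1.8)·(-1.8) + (-0.8)·(1.2) + (1.2)·(2.2) + (4.2)·(-3.8) + (-2.8)·(2.2)) / 4 = -17.2/4 = -4.3
  S[X_3,X_3] = ((-1.8)·(-1.8) + (1.2)·(1.2) + (2.2)·(2.2) + (-3.8)·(-3.8) + (2.2)·(2.2)) / 4 = 28.8/4 = 7.2

S is symmetric (S[j,i] = S[i,j]). Assembling:

S = [[9.7, -5.45, 6.05],
 [-5.45, 7.7, -4.3],
 [6.05, -4.3, 7.2]]


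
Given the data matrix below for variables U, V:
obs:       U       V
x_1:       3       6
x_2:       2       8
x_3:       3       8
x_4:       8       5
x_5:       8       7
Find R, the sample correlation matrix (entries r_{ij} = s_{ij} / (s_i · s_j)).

Step 1 — column means:
  mean(U) = (3 + 2 + 3 + 8 + 8) / 5 = 24/5 = 4.8
  mean(V) = (6 + 8 + 8 + 5 + 7) / 5 = 34/5 = 6.8

Step 2 — sample variances and covariances s[i,j] = (1/(n-1)) · Σ_k (x_{k,i} - mean_i) · (x_{k,j} - mean_j), with n-1 = 4:
  s[U,U] = ((-1.8)·(-1.8) + (-2.8)·(-2.8) + (-1.8)·(-1.8) + (3.2)·(3.2) + (3.2)·(3.2)) / 4 = 34.8/4 = 8.7
  s[U,V] = ((-1.8)·(-0.8) + (-2.8)·(1.2) + (-1.8)·(1.2) + (3.2)·(-1.8) + (3.2)·(0.2)) / 4 = -9.2/4 = -2.3
  s[V,V] = ((-0.8)·(-0.8) + (1.2)·(1.2) + (1.2)·(1.2) + (-1.8)·(-1.8) + (0.2)·(0.2)) / 4 = 6.8/4 = 1.7
  Sample standard deviations s_i = √(s[i,i]):
  s(U) = √(8.7) = 2.9496
  s(V) = √(1.7) = 1.3038

Step 3 — r_{ij} = s_{ij} / (s_i · s_j):
  r[U,U] = 1 (diagonal).
  r[U,V] = -2.3 / (2.9496 · 1.3038) = -2.3 / 3.8458 = -0.5981
  r[V,V] = 1 (diagonal).

R is symmetric with unit diagonal. Assembling:

R = [[1, -0.5981],
 [-0.5981, 1]]


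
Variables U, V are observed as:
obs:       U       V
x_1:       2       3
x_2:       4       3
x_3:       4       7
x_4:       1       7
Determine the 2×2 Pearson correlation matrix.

Step 1 — column means:
  mean(U) = (2 + 4 + 4 + 1) / 4 = 11/4 = 2.75
  mean(V) = (3 + 3 + 7 + 7) / 4 = 20/4 = 5

Step 2 — sample variances and covariances s[i,j] = (1/(n-1)) · Σ_k (x_{k,i} - mean_i) · (x_{k,j} - mean_j), with n-1 = 3:
  s[U,U] = ((-0.75)·(-0.75) + (1.25)·(1.25) + (1.25)·(1.25) + (-1.75)·(-1.75)) / 3 = 6.75/3 = 2.25
  s[U,V] = ((-0.75)·(-2) + (1.25)·(-2) + (1.25)·(2) + (-1.75)·(2)) / 3 = -2/3 = -0.6667
  s[V,V] = ((-2)·(-2) + (-2)·(-2) + (2)·(2) + (2)·(2)) / 3 = 16/3 = 5.3333
  Sample standard deviations s_i = √(s[i,i]):
  s(U) = √(2.25) = 1.5
  s(V) = √(5.3333) = 2.3094

Step 3 — r_{ij} = s_{ij} / (s_i · s_j):
  r[U,U] = 1 (diagonal).
  r[U,V] = -0.6667 / (1.5 · 2.3094) = -0.6667 / 3.4641 = -0.1925
  r[V,V] = 1 (diagonal).

R is symmetric with unit diagonal. Assembling:

R = [[1, -0.1925],
 [-0.1925, 1]]


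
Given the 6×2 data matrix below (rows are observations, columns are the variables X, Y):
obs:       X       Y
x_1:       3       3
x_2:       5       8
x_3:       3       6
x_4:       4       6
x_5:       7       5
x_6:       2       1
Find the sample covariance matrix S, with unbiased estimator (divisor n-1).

Step 1 — column means:
  mean(X) = (3 + 5 + 3 + 4 + 7 + 2) / 6 = 24/6 = 4
  mean(Y) = (3 + 8 + 6 + 6 + 5 + 1) / 6 = 29/6 = 4.8333

Step 2 — sample covariance S[i,j] = (1/(n-1)) · Σ_k (x_{k,i} - mean_i) · (x_{k,j} - mean_j), with n-1 = 5.
  S[X,X] = ((-1)·(-1) + (1)·(1) + (-1)·(-1) + (0)·(0) + (3)·(3) + (-2)·(-2)) / 5 = 16/5 = 3.2
  S[X,Y] = ((-1)·(-1.8333) + (1)·(3.1667) + (-1)·(1.1667) + (0)·(1.1667) + (3)·(0.1667) + (-2)·(-3.8333)) / 5 = 12/5 = 2.4
  S[Y,Y] = ((-1.8333)·(-1.8333) + (3.1667)·(3.1667) + (1.1667)·(1.1667) + (1.1667)·(1.1667) + (0.1667)·(0.1667) + (-3.8333)·(-3.8333)) / 5 = 30.8333/5 = 6.1667

S is symmetric (S[j,i] = S[i,j]). Assembling:

S = [[3.2, 2.4],
 [2.4, 6.1667]]


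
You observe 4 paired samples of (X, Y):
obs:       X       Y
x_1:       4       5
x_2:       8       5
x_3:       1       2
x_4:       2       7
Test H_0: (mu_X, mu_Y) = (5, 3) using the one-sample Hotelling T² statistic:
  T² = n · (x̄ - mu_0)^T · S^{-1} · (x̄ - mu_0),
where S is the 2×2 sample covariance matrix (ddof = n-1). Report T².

Step 1 — sample mean vector:
  mean(X) = (4 + 8 + 1 + 2) / 4 = 15/4 = 3.75
  mean(Y) = (5 + 5 + 2 + 7) / 4 = 19/4 = 4.75
  x̄ = (3.75, 4.75),  deviation x̄ - mu_0 = (3.75, 4.75) - (5, 3) = (-1.25, 1.75).

Step 2 — sample covariance matrix, S[i,j] = (1/(n-1)) · Σ_k (x_{k,i} - mean_i) · (x_{k,j} - mean_j), divisor n-1 = 3:
  S[X,X] = ((0.25)·(0.25) + (4.25)·(4.25) + (-2.75)·(-2.75) + (-1.75)·(-1.75)) / 3 = 28.75/3 = 9.5833
  S[X,Y] = ((0.25)·(0.25) + (4.25)·(0.25) + (-2.75)·(-2.75) + (-1.75)·(2.25)) / 3 = 4.75/3 = 1.5833
  S[Y,Y] = ((0.25)·(0.25) + (0.25)·(0.25) + (-2.75)·(-2.75) + (2.25)·(2.25)) / 3 = 12.75/3 = 4.25
  S = [[9.5833, 1.5833],
 [1.5833, 4.25]].

Step 3 — invert S. det(S) = 9.5833·4.25 - (1.5833)² = 38.2222.
  S^{-1} = (1/det) · [[d, -b], [-b, a]] = [[0.1112, -0.0414],
 [-0.0414, 0.2507]].

Step 4 — quadratic form (x̄ - mu_0)^T · S^{-1} · (x̄ - mu_0):
  S^{-1} · (x̄ - mu_0) = (-0.2115, 0.4906),
  (x̄ - mu_0)^T · [...] = (-1.25)·(-0.2115) + (1.75)·(0.4906) = 1.1228.

Step 5 — scale by n: T² = 4 · 1.1228 = 4.4913.

T² ≈ 4.4913


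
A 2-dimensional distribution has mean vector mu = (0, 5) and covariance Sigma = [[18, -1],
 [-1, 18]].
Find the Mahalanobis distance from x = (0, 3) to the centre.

Step 1 — centre the observation: (x - mu) = (0, -2).

Step 2 — invert Sigma. det(Sigma) = 18·18 - (-1)² = 323.
  Sigma^{-1} = (1/det) · [[d, -b], [-b, a]] = [[0.0557, 0.0031],
 [0.0031, 0.0557]].

Step 3 — form the quadratic (x - mu)^T · Sigma^{-1} · (x - mu):
  Sigma^{-1} · (x - mu) = (-0.0062, -0.1115).
  (x - mu)^T · [Sigma^{-1} · (x - mu)] = (0)·(-0.0062) + (-2)·(-0.1115) = 0.2229.

Step 4 — take square root: d = √(0.2229) ≈ 0.4721.

d(x, mu) = √(0.2229) ≈ 0.4721


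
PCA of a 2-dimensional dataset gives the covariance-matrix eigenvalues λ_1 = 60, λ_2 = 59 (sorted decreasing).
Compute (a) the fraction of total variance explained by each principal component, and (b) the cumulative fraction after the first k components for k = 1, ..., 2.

Step 1 — total variance = trace(Sigma) = Σ λ_i = 60 + 59 = 119.

Step 2 — fraction explained by component i = λ_i / Σ λ:
  PC1: 60/119 = 0.5042
  PC2: 59/119 = 0.4958

Step 3 — cumulative fraction after k components = (λ_1 + ... + λ_k) / Σ λ:
  k = 1: 60/119 = 0.5042
  k = 2: (60 + 59)/119 = 119/119 = 1

Summary (fraction, with percent):

explained: PC1 0.5042 (50.42%), PC2 0.4958 (49.58%);  cumulative: 0.5042, 1


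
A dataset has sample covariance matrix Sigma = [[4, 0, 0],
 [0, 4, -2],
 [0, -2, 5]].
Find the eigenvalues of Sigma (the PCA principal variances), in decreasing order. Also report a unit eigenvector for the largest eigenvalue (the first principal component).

Step 1 — characteristic polynomial p(λ) = det(λI - Sigma) = λ³ - tr·λ² + c_1·λ - det, where tr = trace, c_1 = sum of the principal 2×2 minors, det = det(Sigma):
  tr = 4 + 4 + 5 = 13,
  c_1 = (4·4 - (0)²) + (4·5 - (0)²) + (4·5 - (-2)²) = 16 + 20 + 16 = 52,
  det = 4·(4·5 - (-2)²) - (0)·((0)·5 - (-2)·(0)) + (0)·((0)·(-2) - 4·(0)) = 4·(16) - (0)·(0) + (0)·(0) = 64.
  So p(λ) = λ³ - 13λ² + 52λ - 64.
Step 2 — look for an integer root (rational root theorem: any rational root is an integer divisor of 64). Testing λ = 4:
  p(4) = 64 - 208 + 208 - 64 = 0  ✓
  Dividing out (λ - 4): p(λ) = (λ - 4)(λ² - 9λ + 16).
Step 3 — remaining eigenvalues from the quadratic λ² - 9λ + 16 = 0:
  Δ = 9² - 4·16 = 81 - 64 = 17,  λ = (9 ± √17)/2 = (9 ± 4.1231)/2 ≈ 6.5616 or 2.4384.
  Sorted: λ_1 = 6.5616,  λ_2 = 4,  λ_3 = 2.4384  (check: sum = 13 = tr ✓).

Step 4 — unit eigenvector for λ_1 ≈ 6.5616: v spans the null space of (Sigma - λ_1 I), whose rows are
  r_1 = (-2.5616, 0, 0),  r_2 = (0, -2.5616, -2),  r_3 = (0, -2, -1.5616).
  v is orthogonal to every row, so take v ∝ r_1 × r_2 = ((0)·(-2) - (0)·(-2.5616), (0)·(0) - (-2.5616)·(-2), (-2.5616)·(-2.5616) - (0)·(0)) ≈ (0, -5.1231, 6.5616).
  Rescale (multiply by -1 so the first nonzero entry is positive): u = (0, 5.1231, -6.5616).
  ||u|| = √((0)² + (5.1231)² + (-6.5616)²) = √(69.3002) ≈ 8.3247,  v_1 = u/||u|| ≈ (0, 0.6154, -0.7882) (||v_1|| = 1).

λ_1 = 6.5616,  λ_2 = 4,  λ_3 = 2.4384;  v_1 ≈ (0, 0.6154, -0.7882)


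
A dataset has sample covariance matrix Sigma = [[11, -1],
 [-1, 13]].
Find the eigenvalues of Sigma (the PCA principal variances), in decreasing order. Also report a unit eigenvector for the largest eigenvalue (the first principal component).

Step 1 — characteristic polynomial of 2×2 Sigma:
  det(Sigma - λI) = λ² - trace · λ + det = 0.
  trace = 11 + 13 = 24, det = 11·13 - (-1)² = 142.
Step 2 — discriminant:
  Δ = trace² - 4·det = 576 - 568 = 8.
Step 3 — eigenvalues:
  λ = (trace ± √Δ)/2 = (24 ± 2.8284)/2,
  λ_1 = 13.4142,  λ_2 = 10.5858.

Step 4 — unit eigenvector for λ_1: solve (Sigma - λ_1 I)v = 0. First row:
  (11 - 13.4142)·v_x + (-1)·v_y = 0, i.e. (-2.4142)·v_x + (-1)·v_y = 0,
  so v ∝ (b, λ_1 - a) = (-1, 2.4142); multiply by -1 so the first entry is positive: u = (1, -2.4142).
  ||u|| = √((1)² + (-2.4142)²) = √(6.8284) ≈ 2.6131,
  v_1 = u/||u|| ≈ (0.3827, -0.9239) (||v_1|| = 1).

λ_1 = 13.4142,  λ_2 = 10.5858;  v_1 ≈ (0.3827, -0.9239)


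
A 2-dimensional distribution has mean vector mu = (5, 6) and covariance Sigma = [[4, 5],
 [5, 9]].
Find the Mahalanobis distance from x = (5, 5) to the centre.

Step 1 — centre the observation: (x - mu) = (0, -1).

Step 2 — invert Sigma. det(Sigma) = 4·9 - (5)² = 11.
  Sigma^{-1} = (1/det) · [[d, -b], [-b, a]] = [[0.8182, -0.4545],
 [-0.4545, 0.3636]].

Step 3 — form the quadratic (x - mu)^T · Sigma^{-1} · (x - mu):
  Sigma^{-1} · (x - mu) = (0.4545, -0.3636).
  (x - mu)^T · [Sigma^{-1} · (x - mu)] = (0)·(0.4545) + (-1)·(-0.3636) = 0.3636.

Step 4 — take square root: d = √(0.3636) ≈ 0.603.

d(x, mu) = √(0.3636) ≈ 0.603


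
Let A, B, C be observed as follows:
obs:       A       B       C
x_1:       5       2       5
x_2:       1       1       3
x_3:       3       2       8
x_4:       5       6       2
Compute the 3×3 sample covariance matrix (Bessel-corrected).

Step 1 — column means:
  mean(A) = (5 + 1 + 3 + 5) / 4 = 14/4 = 3.5
  mean(B) = (2 + 1 + 2 + 6) / 4 = 11/4 = 2.75
  mean(C) = (5 + 3 + 8 + 2) / 4 = 18/4 = 4.5

Step 2 — sample covariance S[i,j] = (1/(n-1)) · Σ_k (x_{k,i} - mean_i) · (x_{k,j} - mean_j), with n-1 = 3.
  S[A,A] = ((1.5)·(1.5) + (-2.5)·(-2.5) + (-0.5)·(-0.5) + (1.5)·(1.5)) / 3 = 11/3 = 3.6667
  S[A,B] = ((1.5)·(-0.75) + (-2.5)·(-1.75) + (-0.5)·(-0.75) + (1.5)·(3.25)) / 3 = 8.5/3 = 2.8333
  S[A,C] = ((1.5)·(0.5) + (-2.5)·(-1.5) + (-0.5)·(3.5) + (1.5)·(-2.5)) / 3 = -1/3 = -0.3333
  S[B,B] = ((-0.75)·(-0.75) + (-1.75)·(-1.75) + (-0.75)·(-0.75) + (3.25)·(3.25)) / 3 = 14.75/3 = 4.9167
  S[B,C] = ((-0.75)·(0.5) + (-1.75)·(-1.5) + (-0.75)·(3.5) + (3.25)·(-2.5)) / 3 = -8.5/3 = -2.8333
  S[C,C] = ((0.5)·(0.5) + (-1.5)·(-1.5) + (3.5)·(3.5) + (-2.5)·(-2.5)) / 3 = 21/3 = 7

S is symmetric (S[j,i] = S[i,j]). Assembling:

S = [[3.6667, 2.8333, -0.3333],
 [2.8333, 4.9167, -2.8333],
 [-0.3333, -2.8333, 7]]


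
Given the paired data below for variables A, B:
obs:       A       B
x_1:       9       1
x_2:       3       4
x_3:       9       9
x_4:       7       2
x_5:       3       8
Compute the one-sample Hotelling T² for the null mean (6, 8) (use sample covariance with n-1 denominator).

Step 1 — sample mean vector:
  mean(A) = (9 + 3 + 9 + 7 + 3) / 5 = 31/5 = 6.2
  mean(B) = (1 + 4 + 9 + 2 + 8) / 5 = 24/5 = 4.8
  x̄ = (6.2, 4.8),  deviation x̄ - mu_0 = (6.2, 4.8) - (6, 8) = (0.2, -3.2).

Step 2 — sample covariance matrix, S[i,j] = (1/(n-1)) · Σ_k (x_{k,i} - mean_i) · (x_{k,j} - mean_j), divisor n-1 = 4:
  S[A,A] = ((2.8)·(2.8) + (-3.2)·(-3.2) + (2.8)·(2.8) + (0.8)·(0.8) + (-3.2)·(-3.2)) / 4 = 36.8/4 = 9.2
  S[A,B] = ((2.8)·(-3.8) + (-3.2)·(-0.8) + (2.8)·(4.2) + (0.8)·(-2.8) + (-3.2)·(3.2)) / 4 = -8.8/4 = -2.2
  S[B,B] = ((-3.8)·(-3.8) + (-0.8)·(-0.8) + (4.2)·(4.2) + (-2.8)·(-2.8) + (3.2)·(3.2)) / 4 = 50.8/4 = 12.7
  S = [[9.2, -2.2],
 [-2.2, 12.7]].

Step 3 — invert S. det(S) = 9.2·12.7 - (-2.2)² = 112.
  S^{-1} = (1/det) · [[d, -b], [-b, a]] = [[0.1134, 0.0196],
 [0.0196, 0.0821]].

Step 4 — quadratic form (x̄ - mu_0)^T · S^{-1} · (x̄ - mu_0):
  S^{-1} · (x̄ - mu_0) = (-0.0402, -0.2589),
  (x̄ - mu_0)^T · [...] = (0.2)·(-0.0402) + (-3.2)·(-0.2589) = 0.8205.

Step 5 — scale by n: T² = 5 · 0.8205 = 4.1027.

T² ≈ 4.1027


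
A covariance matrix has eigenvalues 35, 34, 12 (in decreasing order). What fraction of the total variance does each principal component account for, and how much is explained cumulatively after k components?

Step 1 — total variance = trace(Sigma) = Σ λ_i = 35 + 34 + 12 = 81.

Step 2 — fraction explained by component i = λ_i / Σ λ:
  PC1: 35/81 = 0.4321
  PC2: 34/81 = 0.4198
  PC3: 12/81 = 0.1481

Step 3 — cumulative fraction after k components = (λ_1 + ... + λ_k) / Σ λ:
  k = 1: 35/81 = 0.4321
  k = 2: (35 + 34)/81 = 69/81 = 0.8519
  k = 3: (35 + 34 + 12)/81 = 81/81 = 1

Summary (fraction, with percent):

explained: PC1 0.4321 (43.21%), PC2 0.4198 (41.98%), PC3 0.1481 (14.81%);  cumulative: 0.4321, 0.8519, 1


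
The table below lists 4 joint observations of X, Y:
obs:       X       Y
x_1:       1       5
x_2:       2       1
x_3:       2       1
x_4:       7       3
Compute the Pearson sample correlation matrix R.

Step 1 — column means:
  mean(X) = (1 + 2 + 2 + 7) / 4 = 12/4 = 3
  mean(Y) = (5 + 1 + 1 + 3) / 4 = 10/4 = 2.5

Step 2 — sample variances and covariances s[i,j] = (1/(n-1)) · Σ_k (x_{k,i} - mean_i) · (x_{k,j} - mean_j), with n-1 = 3:
  s[X,X] = ((-2)·(-2) + (-1)·(-1) + (-1)·(-1) + (4)·(4)) / 3 = 22/3 = 7.3333
  s[X,Y] = ((-2)·(2.5) + (-1)·(-1.5) + (-1)·(-1.5) + (4)·(0.5)) / 3 = 0/3 = 0
  s[Y,Y] = ((2.5)·(2.5) + (-1.5)·(-1.5) + (-1.5)·(-1.5) + (0.5)·(0.5)) / 3 = 11/3 = 3.6667
  Sample standard deviations s_i = √(s[i,i]):
  s(X) = √(7.3333) = 2.708
  s(Y) = √(3.6667) = 1.9149

Step 3 — r_{ij} = s_{ij} / (s_i · s_j):
  r[X,X] = 1 (diagonal).
  r[X,Y] = 0 / (2.708 · 1.9149) = 0 / 5.1854 = 0
  r[Y,Y] = 1 (diagonal).

R is symmetric with unit diagonal. Assembling:

R = [[1, 0],
 [0, 1]]


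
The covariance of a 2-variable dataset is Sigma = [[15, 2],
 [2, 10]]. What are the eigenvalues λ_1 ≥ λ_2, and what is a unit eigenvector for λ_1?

Step 1 — characteristic polynomial of 2×2 Sigma:
  det(Sigma - λI) = λ² - trace · λ + det = 0.
  trace = 15 + 10 = 25, det = 15·10 - (2)² = 146.
Step 2 — discriminant:
  Δ = trace² - 4·det = 625 - 584 = 41.
Step 3 — eigenvalues:
  λ = (trace ± √Δ)/2 = (25 ± 6.4031)/2,
  λ_1 = 15.7016,  λ_2 = 9.2984.

Step 4 — unit eigenvector for λ_1: solve (Sigma - λ_1 I)v = 0. First row:
  (15 - 15.7016)·v_x + (2)·v_y = 0, i.e. (-0.7016)·v_x + (2)·v_y = 0,
  so v ∝ (b, λ_1 - a) = (2, 0.7016) = u.
  ||u|| = √((2)² + (0.7016)²) = √(4.4922) ≈ 2.1195,
  v_1 = u/||u|| ≈ (0.9436, 0.331) (||v_1|| = 1).

λ_1 = 15.7016,  λ_2 = 9.2984;  v_1 ≈ (0.9436, 0.331)


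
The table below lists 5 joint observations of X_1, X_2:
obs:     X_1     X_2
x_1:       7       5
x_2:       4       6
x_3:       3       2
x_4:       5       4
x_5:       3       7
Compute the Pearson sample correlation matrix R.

Step 1 — column means:
  mean(X_1) = (7 + 4 + 3 + 5 + 3) / 5 = 22/5 = 4.4
  mean(X_2) = (5 + 6 + 2 + 4 + 7) / 5 = 24/5 = 4.8

Step 2 — sample variances and covariances s[i,j] = (1/(n-1)) · Σ_k (x_{k,i} - mean_i) · (x_{k,j} - mean_j), with n-1 = 4:
  s[X_1,X_1] = ((2.6)·(2.6) + (-0.4)·(-0.4) + (-1.4)·(-1.4) + (0.6)·(0.6) + (-1.4)·(-1.4)) / 4 = 11.2/4 = 2.8
  s[X_1,X_2] = ((2.6)·(0.2) + (-0.4)·(1.2) + (-1.4)·(-2.8) + (0.6)·(-0.8) + (-1.4)·(2.2)) / 4 = 0.4/4 = 0.1
  s[X_2,X_2] = ((0.2)·(0.2) + (1.2)·(1.2) + (-2.8)·(-2.8) + (-0.8)·(-0.8) + (2.2)·(2.2)) / 4 = 14.8/4 = 3.7
  Sample standard deviations s_i = √(s[i,i]):
  s(X_1) = √(2.8) = 1.6733
  s(X_2) = √(3.7) = 1.9235

Step 3 — r_{ij} = s_{ij} / (s_i · s_j):
  r[X_1,X_1] = 1 (diagonal).
  r[X_1,X_2] = 0.1 / (1.6733 · 1.9235) = 0.1 / 3.2187 = 0.0311
  r[X_2,X_2] = 1 (diagonal).

R is symmetric with unit diagonal. Assembling:

R = [[1, 0.0311],
 [0.0311, 1]]


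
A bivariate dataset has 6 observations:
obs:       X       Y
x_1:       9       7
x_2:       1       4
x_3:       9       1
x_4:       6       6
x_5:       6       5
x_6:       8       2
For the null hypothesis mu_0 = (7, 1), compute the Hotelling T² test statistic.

Step 1 — sample mean vector:
  mean(X) = (9 + 1 + 9 + 6 + 6 + 8) / 6 = 39/6 = 6.5
  mean(Y) = (7 + 4 + 1 + 6 + 5 + 2) / 6 = 25/6 = 4.1667
  x̄ = (6.5, 4.1667),  deviation x̄ - mu_0 = (6.5, 4.1667) - (7, 1) = (-0.5, 3.1667).

Step 2 — sample covariance matrix, S[i,j] = (1/(n-1)) · Σ_k (x_{k,i} - mean_i) · (x_{k,j} - mean_j), divisor n-1 = 5:
  S[X,X] = ((2.5)·(2.5) + (-5.5)·(-5.5) + (2.5)·(2.5) + (-0.5)·(-0.5) + (-0.5)·(-0.5) + (1.5)·(1.5)) / 5 = 45.5/5 = 9.1
  S[X,Y] = ((2.5)·(2.8333) + (-5.5)·(-0.1667) + (2.5)·(-3.1667) + (-0.5)·(1.8333) + (-0.5)·(0.8333) + (1.5)·(-2.1667)) / 5 = -4.5/5 = -0.9
  S[Y,Y] = ((2.8333)·(2.8333) + (-0.1667)·(-0.1667) + (-3.1667)·(-3.1667) + (1.8333)·(1.8333) + (0.8333)·(0.8333) + (-2.1667)·(-2.1667)) / 5 = 26.8333/5 = 5.3667
  S = [[9.1, -0.9],
 [-0.9, 5.3667]].

Step 3 — invert S. det(S) = 9.1·5.3667 - (-0.9)² = 48.0267.
  S^{-1} = (1/det) · [[d, -b], [-b, a]] = [[0.1117, 0.0187],
 [0.0187, 0.1895]].

Step 4 — quadratic form (x̄ - mu_0)^T · S^{-1} · (x̄ - mu_0):
  S^{-1} · (x̄ - mu_0) = (0.0035, 0.5906),
  (x̄ - mu_0)^T · [...] = (-0.5)·(0.0035) + (3.1667)·(0.5906) = 1.8686.

Step 5 — scale by n: T² = 6 · 1.8686 = 11.2118.

T² ≈ 11.2118


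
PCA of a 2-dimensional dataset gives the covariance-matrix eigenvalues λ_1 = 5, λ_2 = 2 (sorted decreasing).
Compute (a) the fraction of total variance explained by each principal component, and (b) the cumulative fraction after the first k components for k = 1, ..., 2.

Step 1 — total variance = trace(Sigma) = Σ λ_i = 5 + 2 = 7.

Step 2 — fraction explained by component i = λ_i / Σ λ:
  PC1: 5/7 = 0.7143
  PC2: 2/7 = 0.2857

Step 3 — cumulative fraction after k components = (λ_1 + ... + λ_k) / Σ λ:
  k = 1: 5/7 = 0.7143
  k = 2: (5 + 2)/7 = 7/7 = 1

Summary (fraction, with percent):

explained: PC1 0.7143 (71.43%), PC2 0.2857 (28.57%);  cumulative: 0.7143, 1


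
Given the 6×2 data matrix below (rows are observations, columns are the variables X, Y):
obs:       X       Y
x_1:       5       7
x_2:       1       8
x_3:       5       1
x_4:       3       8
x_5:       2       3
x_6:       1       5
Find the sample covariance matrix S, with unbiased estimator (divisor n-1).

Step 1 — column means:
  mean(X) = (5 + 1 + 5 + 3 + 2 + 1) / 6 = 17/6 = 2.8333
  mean(Y) = (7 + 8 + 1 + 8 + 3 + 5) / 6 = 32/6 = 5.3333

Step 2 — sample covariance S[i,j] = (1/(n-1)) · Σ_k (x_{k,i} - mean_i) · (x_{k,j} - mean_j), with n-1 = 5.
  S[X,X] = ((2.1667)·(2.1667) + (-1.8333)·(-1.8333) + (2.1667)·(2.1667) + (0.1667)·(0.1667) + (-0.8333)·(-0.8333) + (-1.8333)·(-1.8333)) / 5 = 16.8333/5 = 3.3667
  S[X,Y] = ((2.1667)·(1.6667) + (-1.8333)·(2.6667) + (2.1667)·(-4.3333) + (0.1667)·(2.6667) + (-0.8333)·(-2.3333) + (-1.8333)·(-0.3333)) / 5 = -7.6667/5 = -1.5333
  S[Y,Y] = ((1.6667)·(1.6667) + (2.6667)·(2.6667) + (-4.3333)·(-4.3333) + (2.6667)·(2.6667) + (-2.3333)·(-2.3333) + (-0.3333)·(-0.3333)) / 5 = 41.3333/5 = 8.2667

S is symmetric (S[j,i] = S[i,j]). Assembling:

S = [[3.3667, -1.5333],
 [-1.5333, 8.2667]]


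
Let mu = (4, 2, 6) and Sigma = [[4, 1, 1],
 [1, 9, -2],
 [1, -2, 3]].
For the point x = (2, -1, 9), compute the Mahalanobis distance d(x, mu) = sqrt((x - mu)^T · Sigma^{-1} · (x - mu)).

Step 1 — centre the observation: (x - mu) = (-2, -3, 3).

Step 2 — invert Sigma (cofactor / det for 3×3, or solve directly):
  Sigma^{-1} = [[0.3026, -0.0658, -0.1447],
 [-0.0658, 0.1447, 0.1184],
 [-0.1447, 0.1184, 0.4605]].

Step 3 — form the quadratic (x - mu)^T · Sigma^{-1} · (x - mu):
  Sigma^{-1} · (x - mu) = (-0.8421, 0.0526, 1.3158).
  (x - mu)^T · [Sigma^{-1} · (x - mu)] = (-2)·(-0.8421) + (-3)·(0.0526) + (3)·(1.3158) = 5.4737.

Step 4 — take square root: d = √(5.4737) ≈ 2.3396.

d(x, mu) = √(5.4737) ≈ 2.3396


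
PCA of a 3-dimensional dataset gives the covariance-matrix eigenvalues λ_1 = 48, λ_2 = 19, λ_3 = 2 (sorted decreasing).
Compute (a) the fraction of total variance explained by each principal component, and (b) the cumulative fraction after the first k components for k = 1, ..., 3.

Step 1 — total variance = trace(Sigma) = Σ λ_i = 48 + 19 + 2 = 69.

Step 2 — fraction explained by component i = λ_i / Σ λ:
  PC1: 48/69 = 0.6957
  PC2: 19/69 = 0.2754
  PC3: 2/69 = 0.029

Step 3 — cumulative fraction after k components = (λ_1 + ... + λ_k) / Σ λ:
  k = 1: 48/69 = 0.6957
  k = 2: (48 + 19)/69 = 67/69 = 0.971
  k = 3: (48 + 19 + 2)/69 = 69/69 = 1

Summary (fraction, with percent):

explained: PC1 0.6957 (69.57%), PC2 0.2754 (27.54%), PC3 0.029 (2.9%);  cumulative: 0.6957, 0.971, 1


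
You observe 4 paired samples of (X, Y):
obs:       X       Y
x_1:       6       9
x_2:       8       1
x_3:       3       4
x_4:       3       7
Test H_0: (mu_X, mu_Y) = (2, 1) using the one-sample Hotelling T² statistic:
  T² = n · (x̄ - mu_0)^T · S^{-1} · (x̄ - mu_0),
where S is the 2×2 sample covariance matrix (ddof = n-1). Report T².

Step 1 — sample mean vector:
  mean(X) = (6 + 8 + 3 + 3) / 4 = 20/4 = 5
  mean(Y) = (9 + 1 + 4 + 7) / 4 = 21/4 = 5.25
  x̄ = (5, 5.25),  deviation x̄ - mu_0 = (5, 5.25) - (2, 1) = (3, 4.25).

Step 2 — sample covariance matrix, S[i,j] = (1/(n-1)) · Σ_k (x_{k,i} - mean_i) · (x_{k,j} - mean_j), divisor n-1 = 3:
  S[X,X] = ((1)·(1) + (3)·(3) + (-2)·(-2) + (-2)·(-2)) / 3 = 18/3 = 6
  S[X,Y] = ((1)·(3.75) + (3)·(-4.25) + (-2)·(-1.25) + (-2)·(1.75)) / 3 = -10/3 = -3.3333
  S[Y,Y] = ((3.75)·(3.75) + (-4.25)·(-4.25) + (-1.25)·(-1.25) + (1.75)·(1.75)) / 3 = 36.75/3 = 12.25
  S = [[6, -3.3333],
 [-3.3333, 12.25]].

Step 3 — invert S. det(S) = 6·12.25 - (-3.3333)² = 62.3889.
  S^{-1} = (1/det) · [[d, -b], [-b, a]] = [[0.1963, 0.0534],
 [0.0534, 0.0962]].

Step 4 — quadratic form (x̄ - mu_0)^T · S^{-1} · (x̄ - mu_0):
  S^{-1} · (x̄ - mu_0) = (0.8161, 0.569),
  (x̄ - mu_0)^T · [...] = (3)·(0.8161) + (4.25)·(0.569) = 4.8667.

Step 5 — scale by n: T² = 4 · 4.8667 = 19.4666.

T² ≈ 19.4666


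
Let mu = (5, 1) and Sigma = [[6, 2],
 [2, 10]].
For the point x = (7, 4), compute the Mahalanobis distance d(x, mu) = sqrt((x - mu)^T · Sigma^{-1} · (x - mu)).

Step 1 — centre the observation: (x - mu) = (2, 3).

Step 2 — invert Sigma. det(Sigma) = 6·10 - (2)² = 56.
  Sigma^{-1} = (1/det) · [[d, -b], [-b, a]] = [[0.1786, -0.0357],
 [-0.0357, 0.1071]].

Step 3 — form the quadratic (x - mu)^T · Sigma^{-1} · (x - mu):
  Sigma^{-1} · (x - mu) = (0.25, 0.25).
  (x - mu)^T · [Sigma^{-1} · (x - mu)] = (2)·(0.25) + (3)·(0.25) = 1.25.

Step 4 — take square root: d = √(1.25) ≈ 1.118.

d(x, mu) = √(1.25) ≈ 1.118


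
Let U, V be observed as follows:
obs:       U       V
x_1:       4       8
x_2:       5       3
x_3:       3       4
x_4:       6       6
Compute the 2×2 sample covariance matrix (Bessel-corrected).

Step 1 — column means:
  mean(U) = (4 + 5 + 3 + 6) / 4 = 18/4 = 4.5
  mean(V) = (8 + 3 + 4 + 6) / 4 = 21/4 = 5.25

Step 2 — sample covariance S[i,j] = (1/(n-1)) · Σ_k (x_{k,i} - mean_i) · (x_{k,j} - mean_j), with n-1 = 3.
  S[U,U] = ((-0.5)·(-0.5) + (0.5)·(0.5) + (-1.5)·(-1.5) + (1.5)·(1.5)) / 3 = 5/3 = 1.6667
  S[U,V] = ((-0.5)·(2.75) + (0.5)·(-2.25) + (-1.5)·(-1.25) + (1.5)·(0.75)) / 3 = 0.5/3 = 0.1667
  S[V,V] = ((2.75)·(2.75) + (-2.25)·(-2.25) + (-1.25)·(-1.25) + (0.75)·(0.75)) / 3 = 14.75/3 = 4.9167

S is symmetric (S[j,i] = S[i,j]). Assembling:

S = [[1.6667, 0.1667],
 [0.1667, 4.9167]]


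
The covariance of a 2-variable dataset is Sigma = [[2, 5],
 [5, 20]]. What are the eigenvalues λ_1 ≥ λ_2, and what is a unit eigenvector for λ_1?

Step 1 — characteristic polynomial of 2×2 Sigma:
  det(Sigma - λI) = λ² - trace · λ + det = 0.
  trace = 2 + 20 = 22, det = 2·20 - (5)² = 15.
Step 2 — discriminant:
  Δ = trace² - 4·det = 484 - 60 = 424.
Step 3 — eigenvalues:
  λ = (trace ± √Δ)/2 = (22 ± 20.5913)/2,
  λ_1 = 21.2956,  λ_2 = 0.7044.

Step 4 — unit eigenvector for λ_1: solve (Sigma - λ_1 I)v = 0. First row:
  (2 - 21.2956)·v_x + (5)·v_y = 0, i.e. (-19.2956)·v_x + (5)·v_y = 0,
  so v ∝ (b, λ_1 - a) = (5, 19.2956) = u.
  ||u|| = √((5)² + (19.2956)²) = √(397.3213) ≈ 19.9329,
  v_1 = u/||u|| ≈ (0.2508, 0.968) (||v_1|| = 1).

λ_1 = 21.2956,  λ_2 = 0.7044;  v_1 ≈ (0.2508, 0.968)


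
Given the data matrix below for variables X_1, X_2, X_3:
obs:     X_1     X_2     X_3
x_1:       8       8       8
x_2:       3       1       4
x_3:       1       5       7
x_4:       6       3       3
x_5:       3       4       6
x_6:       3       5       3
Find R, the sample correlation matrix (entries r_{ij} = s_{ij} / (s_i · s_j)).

Step 1 — column means:
  mean(X_1) = (8 + 3 + 1 + 6 + 3 + 3) / 6 = 24/6 = 4
  mean(X_2) = (8 + 1 + 5 + 3 + 4 + 5) / 6 = 26/6 = 4.3333
  mean(X_3) = (8 + 4 + 7 + 3 + 6 + 3) / 6 = 31/6 = 5.1667

Step 2 — sample variances and covariances s[i,j] = (1/(n-1)) · Σ_k (x_{k,i} - mean_i) · (x_{k,j} - mean_j), with n-1 = 5:
  s[X_1,X_1] = ((4)·(4) + (-1)·(-1) + (-3)·(-3) + (2)·(2) + (-1)·(-1) + (-1)·(-1)) / 5 = 32/5 = 6.4
  s[X_1,X_2] = ((4)·(3.6667) + (-1)·(-3.3333) + (-3)·(0.6667) + (2)·(-1.3333) + (-1)·(-0.3333) + (-1)·(0.6667)) / 5 = 13/5 = 2.6
  s[X_1,X_3] = ((4)·(2.8333) + (-1)·(-1.1667) + (-3)·(1.8333) + (2)·(-2.1667) + (-1)·(0.8333) + (-1)·(-2.1667)) / 5 = 4/5 = 0.8
  s[X_2,X_2] = ((3.6667)·(3.6667) + (-3.3333)·(-3.3333) + (0.6667)·(0.6667) + (-1.3333)·(-1.3333) + (-0.3333)·(-0.3333) + (0.6667)·(0.6667)) / 5 = 27.3333/5 = 5.4667
  s[X_2,X_3] = ((3.6667)·(2.8333) + (-3.3333)·(-1.1667) + (0.6667)·(1.8333) + (-1.3333)·(-2.1667) + (-0.3333)·(0.8333) + (0.6667)·(-2.1667)) / 5 = 16.6667/5 = 3.3333
  s[X_3,X_3] = ((2.8333)·(2.8333) + (-1.1667)·(-1.1667) + (1.8333)·(1.8333) + (-2.1667)·(-2.1667) + (0.8333)·(0.8333) + (-2.1667)·(-2.1667)) / 5 = 22.8333/5 = 4.5667
  Sample standard deviations s_i = √(s[i,i]):
  s(X_1) = √(6.4) = 2.5298
  s(X_2) = √(5.4667) = 2.3381
  s(X_3) = √(4.5667) = 2.137

Step 3 — r_{ij} = s_{ij} / (s_i · s_j):
  r[X_1,X_1] = 1 (diagonal).
  r[X_1,X_2] = 2.6 / (2.5298 · 2.3381) = 2.6 / 5.915 = 0.4396
  r[X_1,X_3] = 0.8 / (2.5298 · 2.137) = 0.8 / 5.4062 = 0.148
  r[X_2,X_2] = 1 (diagonal).
  r[X_2,X_3] = 3.3333 / (2.3381 · 2.137) = 3.3333 / 4.9964 = 0.6671
  r[X_3,X_3] = 1 (diagonal).

R is symmetric with unit diagonal. Assembling:

R = [[1, 0.4396, 0.148],
 [0.4396, 1, 0.6671],
 [0.148, 0.6671, 1]]


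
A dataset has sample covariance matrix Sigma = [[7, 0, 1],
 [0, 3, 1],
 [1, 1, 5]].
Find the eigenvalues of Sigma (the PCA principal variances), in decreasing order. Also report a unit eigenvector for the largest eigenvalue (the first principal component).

Step 1 — characteristic polynomial p(λ) = det(λI - Sigma) = λ³ - tr·λ² + c_1·λ - det, where tr = trace, c_1 = sum of the principal 2×2 minors, det = det(Sigma):
  tr = 7 + 3 + 5 = 15,
  c_1 = (7·3 - (0)²) + (7·5 - (1)²) + (3·5 - (1)²) = 21 + 34 + 14 = 69,
  det = 7·(3·5 - (1)²) - (0)·((0)·5 - (1)·(1)) + (1)·((0)·(1) - 3·(1)) = 7·(14) - (0)·(-1) + (1)·(-3) = 95.
  So p(λ) = λ³ - 15λ² + 69λ - 95.
Step 2 — look for an integer root (rational root theorem: any rational root is an integer divisor of 95). Testing λ = 5:
  p(5) = 125 - 375 + 345 - 95 = 0  ✓
  Dividing out (λ - 5): p(λ) = (λ - 5)(λ² - 10λ + 19).
Step 3 — remaining eigenvalues from the quadratic λ² - 10λ + 19 = 0:
  Δ = 10² - 4·19 = 100 - 76 = 24,  λ = (10 ± √24)/2 = (10 ± 4.899)/2 ≈ 7.4495 or 2.5505.
  Sorted: λ_1 = 7.4495,  λ_2 = 5,  λ_3 = 2.5505  (check: sum = 15 = tr ✓).

Step 4 — unit eigenvector for λ_1 ≈ 7.4495: v spans the null space of (Sigma - λ_1 I), whose rows are
  r_1 = (-0.4495, 0, 1),  r_2 = (0, -4.4495, 1),  r_3 = (1, 1, -2.4495).
  v is orthogonal to every row, so take v ∝ r_1 × r_2 = ((0)·(1) - (1)·(-4.4495), (1)·(0) - (-0.4495)·(1), (-0.4495)·(-4.4495) - (0)·(0)) ≈ (4.4495, 0.4495, 2).
  Let u = (4.4495, 0.4495, 2).
  ||u|| = √((4.4495)² + (0.4495)² + (2)²) = √(24) ≈ 4.899,  v_1 = u/||u|| ≈ (0.9082, 0.0918, 0.4082) (||v_1|| = 1).

λ_1 = 7.4495,  λ_2 = 5,  λ_3 = 2.5505;  v_1 ≈ (0.9082, 0.0918, 0.4082)


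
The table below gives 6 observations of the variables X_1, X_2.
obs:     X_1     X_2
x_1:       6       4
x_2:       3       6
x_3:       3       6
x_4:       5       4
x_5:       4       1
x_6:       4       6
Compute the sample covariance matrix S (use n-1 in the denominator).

Step 1 — column means:
  mean(X_1) = (6 + 3 + 3 + 5 + 4 + 4) / 6 = 25/6 = 4.1667
  mean(X_2) = (4 + 6 + 6 + 4 + 1 + 6) / 6 = 27/6 = 4.5

Step 2 — sample covariance S[i,j] = (1/(n-1)) · Σ_k (x_{k,i} - mean_i) · (x_{k,j} - mean_j), with n-1 = 5.
  S[X_1,X_1] = ((1.8333)·(1.8333) + (-1.1667)·(-1.1667) + (-1.1667)·(-1.1667) + (0.8333)·(0.8333) + (-0.1667)·(-0.1667) + (-0.1667)·(-0.1667)) / 5 = 6.8333/5 = 1.3667
  S[X_1,X_2] = ((1.8333)·(-0.5) + (-1.1667)·(1.5) + (-1.1667)·(1.5) + (0.8333)·(-0.5) + (-0.1667)·(-3.5) + (-0.1667)·(1.5)) / 5 = -4.5/5 = -0.9
  S[X_2,X_2] = ((-0.5)·(-0.5) + (1.5)·(1.5) + (1.5)·(1.5) + (-0.5)·(-0.5) + (-3.5)·(-3.5) + (1.5)·(1.5)) / 5 = 19.5/5 = 3.9

S is symmetric (S[j,i] = S[i,j]). Assembling:

S = [[1.3667, -0.9],
 [-0.9, 3.9]]


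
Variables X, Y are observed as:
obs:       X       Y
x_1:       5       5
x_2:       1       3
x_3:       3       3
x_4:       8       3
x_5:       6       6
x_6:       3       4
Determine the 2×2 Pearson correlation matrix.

Step 1 — column means:
  mean(X) = (5 + 1 + 3 + 8 + 6 + 3) / 6 = 26/6 = 4.3333
  mean(Y) = (5 + 3 + 3 + 3 + 6 + 4) / 6 = 24/6 = 4

Step 2 — sample variances and covariances s[i,j] = (1/(n-1)) · Σ_k (x_{k,i} - mean_i) · (x_{k,j} - mean_j), with n-1 = 5:
  s[X,X] = ((0.6667)·(0.6667) + (-3.3333)·(-3.3333) + (-1.3333)·(-1.3333) + (3.6667)·(3.6667) + (1.6667)·(1.6667) + (-1.3333)·(-1.3333)) / 5 = 31.3333/5 = 6.2667
  s[X,Y] = ((0.6667)·(1) + (-3.3333)·(-1) + (-1.3333)·(-1) + (3.6667)·(-1) + (1.6667)·(2) + (-1.3333)·(0)) / 5 = 5/5 = 1
  s[Y,Y] = ((1)·(1) + (-1)·(-1) + (-1)·(-1) + (-1)·(-1) + (2)·(2) + (0)·(0)) / 5 = 8/5 = 1.6
  Sample standard deviations s_i = √(s[i,i]):
  s(X) = √(6.2667) = 2.5033
  s(Y) = √(1.6) = 1.2649

Step 3 — r_{ij} = s_{ij} / (s_i · s_j):
  r[X,X] = 1 (diagonal).
  r[X,Y] = 1 / (2.5033 · 1.2649) = 1 / 3.1665 = 0.3158
  r[Y,Y] = 1 (diagonal).

R is symmetric with unit diagonal. Assembling:

R = [[1, 0.3158],
 [0.3158, 1]]


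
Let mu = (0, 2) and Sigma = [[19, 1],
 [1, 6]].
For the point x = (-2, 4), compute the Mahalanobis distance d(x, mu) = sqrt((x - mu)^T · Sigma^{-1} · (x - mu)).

Step 1 — centre the observation: (x - mu) = (-2, 2).

Step 2 — invert Sigma. det(Sigma) = 19·6 - (1)² = 113.
  Sigma^{-1} = (1/det) · [[d, -b], [-b, a]] = [[0.0531, -0.0088],
 [-0.0088, 0.1681]].

Step 3 — form the quadratic (x - mu)^T · Sigma^{-1} · (x - mu):
  Sigma^{-1} · (x - mu) = (-0.1239, 0.354).
  (x - mu)^T · [Sigma^{-1} · (x - mu)] = (-2)·(-0.1239) + (2)·(0.354) = 0.9558.

Step 4 — take square root: d = √(0.9558) ≈ 0.9776.

d(x, mu) = √(0.9558) ≈ 0.9776


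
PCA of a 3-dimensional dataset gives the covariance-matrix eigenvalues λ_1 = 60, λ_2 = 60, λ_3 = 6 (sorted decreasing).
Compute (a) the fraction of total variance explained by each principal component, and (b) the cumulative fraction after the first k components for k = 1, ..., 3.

Step 1 — total variance = trace(Sigma) = Σ λ_i = 60 + 60 + 6 = 126.

Step 2 — fraction explained by component i = λ_i / Σ λ:
  PC1: 60/126 = 0.4762
  PC2: 60/126 = 0.4762
  PC3: 6/126 = 0.0476

Step 3 — cumulative fraction after k components = (λ_1 + ... + λ_k) / Σ λ:
  k = 1: 60/126 = 0.4762
  k = 2: (60 + 60)/126 = 120/126 = 0.9524
  k = 3: (60 + 60 + 6)/126 = 126/126 = 1

Summary (fraction, with percent):

explained: PC1 0.4762 (47.62%), PC2 0.4762 (47.62%), PC3 0.0476 (4.76%);  cumulative: 0.4762, 0.9524, 1


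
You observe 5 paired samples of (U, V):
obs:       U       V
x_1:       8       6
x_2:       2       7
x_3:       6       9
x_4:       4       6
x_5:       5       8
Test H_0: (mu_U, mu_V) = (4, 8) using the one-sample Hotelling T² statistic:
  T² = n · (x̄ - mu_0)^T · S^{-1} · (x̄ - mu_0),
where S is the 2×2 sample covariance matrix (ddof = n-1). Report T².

Step 1 — sample mean vector:
  mean(U) = (8 + 2 + 6 + 4 + 5) / 5 = 25/5 = 5
  mean(V) = (6 + 7 + 9 + 6 + 8) / 5 = 36/5 = 7.2
  x̄ = (5, 7.2),  deviation x̄ - mu_0 = (5, 7.2) - (4, 8) = (1, -0.8).

Step 2 — sample covariance matrix, S[i,j] = (1/(n-1)) · Σ_k (x_{k,i} - mean_i) · (x_{k,j} - mean_j), divisor n-1 = 4:
  S[U,U] = ((3)·(3) + (-3)·(-3) + (1)·(1) + (-1)·(-1) + (0)·(0)) / 4 = 20/4 = 5
  S[U,V] = ((3)·(-1.2) + (-3)·(-0.2) + (1)·(1.8) + (-1)·(-1.2) + (0)·(0.8)) / 4 = 0/4 = 0
  S[V,V] = ((-1.2)·(-1.2) + (-0.2)·(-0.2) + (1.8)·(1.8) + (-1.2)·(-1.2) + (0.8)·(0.8)) / 4 = 6.8/4 = 1.7
  S = [[5, 0],
 [0, 1.7]].

Step 3 — invert S. det(S) = 5·1.7 - (0)² = 8.5.
  S^{-1} = (1/det) · [[d, -b], [-b, a]] = [[0.2, 0],
 [0, 0.5882]].

Step 4 — quadratic form (x̄ - mu_0)^T · S^{-1} · (x̄ - mu_0):
  S^{-1} · (x̄ - mu_0) = (0.2, -0.4706),
  (x̄ - mu_0)^T · [...] = (1)·(0.2) + (-0.8)·(-0.4706) = 0.5765.

Step 5 — scale by n: T² = 5 · 0.5765 = 2.8824.

T² ≈ 2.8824
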